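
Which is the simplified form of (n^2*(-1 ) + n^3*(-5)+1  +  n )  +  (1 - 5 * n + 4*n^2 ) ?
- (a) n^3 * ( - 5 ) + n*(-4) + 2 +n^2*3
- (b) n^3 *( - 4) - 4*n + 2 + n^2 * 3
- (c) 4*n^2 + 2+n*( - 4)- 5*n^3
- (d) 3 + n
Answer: a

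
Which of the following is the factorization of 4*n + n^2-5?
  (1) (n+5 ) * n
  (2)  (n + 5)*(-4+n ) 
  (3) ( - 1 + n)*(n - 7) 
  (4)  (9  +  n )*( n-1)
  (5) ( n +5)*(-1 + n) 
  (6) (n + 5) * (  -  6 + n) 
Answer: 5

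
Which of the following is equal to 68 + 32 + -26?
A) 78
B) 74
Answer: B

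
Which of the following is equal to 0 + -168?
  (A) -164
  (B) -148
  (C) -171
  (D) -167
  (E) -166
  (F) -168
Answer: F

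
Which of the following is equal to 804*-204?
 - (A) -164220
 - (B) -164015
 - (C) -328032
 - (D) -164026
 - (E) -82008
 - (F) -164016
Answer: F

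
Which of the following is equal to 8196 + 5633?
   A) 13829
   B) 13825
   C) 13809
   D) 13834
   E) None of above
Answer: A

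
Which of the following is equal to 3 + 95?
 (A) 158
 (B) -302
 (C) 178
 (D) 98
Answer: D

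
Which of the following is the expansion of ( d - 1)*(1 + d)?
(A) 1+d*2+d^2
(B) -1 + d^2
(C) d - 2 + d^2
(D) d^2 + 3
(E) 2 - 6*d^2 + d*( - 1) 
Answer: B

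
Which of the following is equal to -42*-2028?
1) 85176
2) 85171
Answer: 1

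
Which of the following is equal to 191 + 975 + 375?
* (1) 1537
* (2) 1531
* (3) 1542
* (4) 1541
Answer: 4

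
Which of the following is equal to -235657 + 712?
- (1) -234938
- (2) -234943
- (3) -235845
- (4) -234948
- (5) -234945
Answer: 5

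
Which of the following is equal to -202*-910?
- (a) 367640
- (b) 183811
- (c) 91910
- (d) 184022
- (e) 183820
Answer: e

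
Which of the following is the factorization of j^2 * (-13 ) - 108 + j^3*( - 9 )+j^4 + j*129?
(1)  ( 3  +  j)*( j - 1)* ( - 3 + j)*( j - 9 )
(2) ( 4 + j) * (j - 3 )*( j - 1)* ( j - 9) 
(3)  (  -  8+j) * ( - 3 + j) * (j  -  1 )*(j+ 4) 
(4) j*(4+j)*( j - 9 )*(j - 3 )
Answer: 2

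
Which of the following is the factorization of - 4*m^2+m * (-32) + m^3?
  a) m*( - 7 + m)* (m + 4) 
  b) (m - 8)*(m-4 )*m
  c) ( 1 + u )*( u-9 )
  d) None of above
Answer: d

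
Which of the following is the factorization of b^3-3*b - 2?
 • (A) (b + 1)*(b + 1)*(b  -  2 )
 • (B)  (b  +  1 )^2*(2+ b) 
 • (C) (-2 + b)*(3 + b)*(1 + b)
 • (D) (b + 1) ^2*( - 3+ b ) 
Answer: A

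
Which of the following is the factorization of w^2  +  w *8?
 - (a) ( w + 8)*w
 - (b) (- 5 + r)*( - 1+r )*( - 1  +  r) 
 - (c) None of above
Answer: a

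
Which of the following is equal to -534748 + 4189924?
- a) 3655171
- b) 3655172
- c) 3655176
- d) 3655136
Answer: c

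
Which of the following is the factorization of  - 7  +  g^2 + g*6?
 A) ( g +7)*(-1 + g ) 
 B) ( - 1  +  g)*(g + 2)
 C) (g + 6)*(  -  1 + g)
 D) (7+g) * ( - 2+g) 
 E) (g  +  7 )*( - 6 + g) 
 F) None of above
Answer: A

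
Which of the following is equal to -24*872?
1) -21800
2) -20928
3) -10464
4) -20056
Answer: 2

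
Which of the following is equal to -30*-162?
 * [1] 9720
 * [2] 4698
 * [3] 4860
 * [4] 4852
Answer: 3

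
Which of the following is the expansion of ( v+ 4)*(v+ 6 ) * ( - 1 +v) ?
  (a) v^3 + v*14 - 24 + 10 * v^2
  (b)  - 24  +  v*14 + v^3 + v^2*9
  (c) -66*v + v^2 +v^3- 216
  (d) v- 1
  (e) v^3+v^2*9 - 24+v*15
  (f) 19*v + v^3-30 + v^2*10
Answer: b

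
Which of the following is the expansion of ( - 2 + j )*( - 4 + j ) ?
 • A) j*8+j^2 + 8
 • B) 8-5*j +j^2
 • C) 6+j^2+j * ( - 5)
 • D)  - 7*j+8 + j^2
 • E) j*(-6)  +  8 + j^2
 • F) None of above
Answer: E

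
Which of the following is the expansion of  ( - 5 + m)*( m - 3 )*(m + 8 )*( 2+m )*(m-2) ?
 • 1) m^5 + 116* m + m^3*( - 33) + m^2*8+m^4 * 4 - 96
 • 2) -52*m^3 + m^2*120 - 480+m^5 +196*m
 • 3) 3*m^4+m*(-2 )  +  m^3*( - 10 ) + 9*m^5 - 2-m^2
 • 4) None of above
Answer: 4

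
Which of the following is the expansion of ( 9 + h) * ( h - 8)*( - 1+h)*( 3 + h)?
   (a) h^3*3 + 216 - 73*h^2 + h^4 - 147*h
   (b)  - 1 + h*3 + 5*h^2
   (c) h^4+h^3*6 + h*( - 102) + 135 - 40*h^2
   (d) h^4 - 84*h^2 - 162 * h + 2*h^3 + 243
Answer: a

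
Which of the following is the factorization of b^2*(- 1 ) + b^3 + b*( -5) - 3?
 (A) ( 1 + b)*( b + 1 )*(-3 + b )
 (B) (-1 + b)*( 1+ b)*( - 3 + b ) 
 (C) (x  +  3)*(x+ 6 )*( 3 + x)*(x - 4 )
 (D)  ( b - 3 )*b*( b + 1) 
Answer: A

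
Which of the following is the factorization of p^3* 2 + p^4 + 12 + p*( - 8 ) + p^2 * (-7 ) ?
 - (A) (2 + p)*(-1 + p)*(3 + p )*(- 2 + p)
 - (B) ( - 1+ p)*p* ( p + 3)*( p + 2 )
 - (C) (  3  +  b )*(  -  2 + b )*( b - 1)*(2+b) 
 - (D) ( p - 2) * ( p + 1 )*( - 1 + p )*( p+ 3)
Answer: A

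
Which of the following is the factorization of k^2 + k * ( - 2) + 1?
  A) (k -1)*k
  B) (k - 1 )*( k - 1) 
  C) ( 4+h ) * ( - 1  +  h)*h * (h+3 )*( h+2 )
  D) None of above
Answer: B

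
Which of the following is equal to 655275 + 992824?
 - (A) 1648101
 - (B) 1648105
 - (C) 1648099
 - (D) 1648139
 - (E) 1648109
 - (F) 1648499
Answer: C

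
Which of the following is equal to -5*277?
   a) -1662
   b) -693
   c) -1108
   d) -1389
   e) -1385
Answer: e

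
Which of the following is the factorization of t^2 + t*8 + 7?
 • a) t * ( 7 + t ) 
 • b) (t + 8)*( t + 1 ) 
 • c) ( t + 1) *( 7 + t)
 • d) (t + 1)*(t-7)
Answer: c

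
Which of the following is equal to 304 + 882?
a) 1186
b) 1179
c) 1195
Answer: a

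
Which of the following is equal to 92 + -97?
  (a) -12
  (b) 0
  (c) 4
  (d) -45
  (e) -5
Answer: e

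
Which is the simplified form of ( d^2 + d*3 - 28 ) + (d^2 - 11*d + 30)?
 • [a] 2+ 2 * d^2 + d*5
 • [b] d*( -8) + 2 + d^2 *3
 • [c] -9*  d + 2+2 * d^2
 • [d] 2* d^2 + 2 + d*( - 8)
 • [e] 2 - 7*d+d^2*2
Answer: d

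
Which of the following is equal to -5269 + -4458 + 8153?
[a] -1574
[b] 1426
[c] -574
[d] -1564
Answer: a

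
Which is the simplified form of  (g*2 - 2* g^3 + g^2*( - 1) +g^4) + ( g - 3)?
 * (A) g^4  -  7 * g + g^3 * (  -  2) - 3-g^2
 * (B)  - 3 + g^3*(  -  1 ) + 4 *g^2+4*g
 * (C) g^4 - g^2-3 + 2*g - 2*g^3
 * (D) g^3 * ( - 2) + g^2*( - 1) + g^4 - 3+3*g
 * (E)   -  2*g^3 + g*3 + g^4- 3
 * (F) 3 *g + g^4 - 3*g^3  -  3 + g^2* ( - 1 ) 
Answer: D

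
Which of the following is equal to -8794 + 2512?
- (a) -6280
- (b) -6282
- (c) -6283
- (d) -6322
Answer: b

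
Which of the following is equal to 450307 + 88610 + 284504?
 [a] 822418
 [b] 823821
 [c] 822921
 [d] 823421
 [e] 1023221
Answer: d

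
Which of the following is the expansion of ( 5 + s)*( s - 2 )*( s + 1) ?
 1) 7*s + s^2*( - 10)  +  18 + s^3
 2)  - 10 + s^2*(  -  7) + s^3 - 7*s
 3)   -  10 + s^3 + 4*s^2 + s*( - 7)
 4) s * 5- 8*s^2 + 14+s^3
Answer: 3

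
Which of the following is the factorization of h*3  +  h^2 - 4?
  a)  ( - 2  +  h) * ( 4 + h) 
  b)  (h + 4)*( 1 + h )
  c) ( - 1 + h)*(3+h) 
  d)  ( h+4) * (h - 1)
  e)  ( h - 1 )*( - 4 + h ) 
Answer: d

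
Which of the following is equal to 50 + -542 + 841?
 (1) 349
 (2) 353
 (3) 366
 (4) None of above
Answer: 1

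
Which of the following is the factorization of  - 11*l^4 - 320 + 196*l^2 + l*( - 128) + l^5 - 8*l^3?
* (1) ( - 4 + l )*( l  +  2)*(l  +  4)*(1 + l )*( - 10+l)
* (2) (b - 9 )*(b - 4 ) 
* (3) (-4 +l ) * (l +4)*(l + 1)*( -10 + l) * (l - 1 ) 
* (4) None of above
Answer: 4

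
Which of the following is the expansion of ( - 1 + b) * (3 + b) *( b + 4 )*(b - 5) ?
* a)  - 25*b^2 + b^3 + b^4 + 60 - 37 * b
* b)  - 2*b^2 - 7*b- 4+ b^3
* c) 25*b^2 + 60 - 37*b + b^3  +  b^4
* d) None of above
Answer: a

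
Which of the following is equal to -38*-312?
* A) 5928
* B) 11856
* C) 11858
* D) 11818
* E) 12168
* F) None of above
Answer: B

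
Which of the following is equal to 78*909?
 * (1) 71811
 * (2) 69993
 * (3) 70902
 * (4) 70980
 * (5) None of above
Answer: 3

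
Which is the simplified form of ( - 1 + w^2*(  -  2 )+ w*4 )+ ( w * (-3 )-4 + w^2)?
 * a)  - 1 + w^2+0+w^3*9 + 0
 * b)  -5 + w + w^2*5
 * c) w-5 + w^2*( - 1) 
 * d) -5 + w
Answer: c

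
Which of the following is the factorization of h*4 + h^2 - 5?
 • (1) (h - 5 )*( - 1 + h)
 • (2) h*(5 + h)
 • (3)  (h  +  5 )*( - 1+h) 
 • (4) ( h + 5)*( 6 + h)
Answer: 3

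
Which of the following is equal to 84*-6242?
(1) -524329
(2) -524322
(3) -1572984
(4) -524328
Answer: 4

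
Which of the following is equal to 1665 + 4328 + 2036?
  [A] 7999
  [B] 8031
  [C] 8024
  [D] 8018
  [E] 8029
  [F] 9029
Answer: E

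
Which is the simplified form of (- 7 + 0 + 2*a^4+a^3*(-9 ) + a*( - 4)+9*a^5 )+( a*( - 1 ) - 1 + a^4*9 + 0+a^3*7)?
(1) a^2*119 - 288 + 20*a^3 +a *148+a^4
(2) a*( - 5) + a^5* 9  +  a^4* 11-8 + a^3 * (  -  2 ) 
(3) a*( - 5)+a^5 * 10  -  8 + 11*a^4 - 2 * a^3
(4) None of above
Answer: 2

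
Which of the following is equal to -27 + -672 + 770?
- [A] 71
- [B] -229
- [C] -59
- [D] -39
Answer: A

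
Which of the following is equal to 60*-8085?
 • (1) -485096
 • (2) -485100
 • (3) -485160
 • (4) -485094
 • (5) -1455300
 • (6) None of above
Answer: 2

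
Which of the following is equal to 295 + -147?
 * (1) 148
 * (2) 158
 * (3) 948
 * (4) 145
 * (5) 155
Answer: 1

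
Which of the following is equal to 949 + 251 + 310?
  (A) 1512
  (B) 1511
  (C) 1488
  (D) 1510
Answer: D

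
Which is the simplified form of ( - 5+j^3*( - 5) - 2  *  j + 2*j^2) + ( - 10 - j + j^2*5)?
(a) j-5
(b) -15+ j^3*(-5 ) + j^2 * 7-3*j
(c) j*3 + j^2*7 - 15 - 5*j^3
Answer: b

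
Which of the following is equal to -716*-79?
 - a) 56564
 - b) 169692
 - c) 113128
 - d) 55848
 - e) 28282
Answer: a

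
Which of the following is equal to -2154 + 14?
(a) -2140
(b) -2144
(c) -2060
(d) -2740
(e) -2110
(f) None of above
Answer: a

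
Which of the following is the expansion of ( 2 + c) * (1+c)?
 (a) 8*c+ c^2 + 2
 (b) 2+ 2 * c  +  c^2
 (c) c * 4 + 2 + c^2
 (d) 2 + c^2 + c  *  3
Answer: d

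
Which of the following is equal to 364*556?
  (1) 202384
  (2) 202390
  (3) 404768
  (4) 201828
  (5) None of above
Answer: 1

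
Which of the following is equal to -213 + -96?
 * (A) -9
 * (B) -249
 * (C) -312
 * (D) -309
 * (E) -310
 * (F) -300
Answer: D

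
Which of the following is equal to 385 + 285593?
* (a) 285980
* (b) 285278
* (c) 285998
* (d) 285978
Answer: d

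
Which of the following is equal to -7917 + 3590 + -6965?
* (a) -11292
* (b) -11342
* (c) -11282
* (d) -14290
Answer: a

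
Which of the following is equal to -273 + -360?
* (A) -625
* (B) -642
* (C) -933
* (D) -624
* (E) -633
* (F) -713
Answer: E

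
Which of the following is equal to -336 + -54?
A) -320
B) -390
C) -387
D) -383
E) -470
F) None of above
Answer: B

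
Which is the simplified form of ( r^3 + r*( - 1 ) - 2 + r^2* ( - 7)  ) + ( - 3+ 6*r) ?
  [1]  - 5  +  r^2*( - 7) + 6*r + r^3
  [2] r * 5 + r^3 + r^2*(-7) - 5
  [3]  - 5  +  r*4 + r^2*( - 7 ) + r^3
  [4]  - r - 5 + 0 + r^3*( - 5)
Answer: 2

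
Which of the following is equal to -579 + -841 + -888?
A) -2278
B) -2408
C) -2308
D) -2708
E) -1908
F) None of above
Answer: C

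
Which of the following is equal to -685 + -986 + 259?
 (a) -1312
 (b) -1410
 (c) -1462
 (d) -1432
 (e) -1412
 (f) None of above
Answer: e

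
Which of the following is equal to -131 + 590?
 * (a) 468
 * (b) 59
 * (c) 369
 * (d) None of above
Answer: d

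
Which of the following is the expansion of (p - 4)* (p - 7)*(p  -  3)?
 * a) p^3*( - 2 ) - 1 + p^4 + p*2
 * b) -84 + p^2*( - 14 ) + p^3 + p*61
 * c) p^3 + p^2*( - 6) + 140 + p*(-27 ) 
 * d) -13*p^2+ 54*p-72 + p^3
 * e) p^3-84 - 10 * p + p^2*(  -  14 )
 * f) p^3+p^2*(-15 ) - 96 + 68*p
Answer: b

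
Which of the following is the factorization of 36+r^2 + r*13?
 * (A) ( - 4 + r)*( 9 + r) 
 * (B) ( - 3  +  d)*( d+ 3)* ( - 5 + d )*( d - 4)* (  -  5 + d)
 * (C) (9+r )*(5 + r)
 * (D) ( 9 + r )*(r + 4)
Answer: D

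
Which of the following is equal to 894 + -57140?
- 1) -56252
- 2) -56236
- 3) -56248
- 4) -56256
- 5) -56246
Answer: 5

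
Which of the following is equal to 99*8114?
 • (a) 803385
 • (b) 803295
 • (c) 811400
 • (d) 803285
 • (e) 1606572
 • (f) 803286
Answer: f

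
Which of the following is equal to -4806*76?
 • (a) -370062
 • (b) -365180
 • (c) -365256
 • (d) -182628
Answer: c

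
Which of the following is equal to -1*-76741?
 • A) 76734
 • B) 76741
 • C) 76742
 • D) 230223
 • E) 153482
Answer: B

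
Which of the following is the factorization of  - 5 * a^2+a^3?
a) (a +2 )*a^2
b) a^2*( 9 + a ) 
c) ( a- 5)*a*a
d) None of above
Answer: c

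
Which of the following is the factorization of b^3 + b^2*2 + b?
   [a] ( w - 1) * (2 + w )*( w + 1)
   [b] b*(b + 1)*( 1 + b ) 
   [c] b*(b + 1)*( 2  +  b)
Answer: b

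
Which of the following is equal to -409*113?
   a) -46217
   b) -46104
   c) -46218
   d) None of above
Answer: a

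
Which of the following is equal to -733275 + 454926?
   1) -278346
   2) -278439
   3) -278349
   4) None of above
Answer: 3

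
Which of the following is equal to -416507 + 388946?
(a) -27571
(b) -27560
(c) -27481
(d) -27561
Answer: d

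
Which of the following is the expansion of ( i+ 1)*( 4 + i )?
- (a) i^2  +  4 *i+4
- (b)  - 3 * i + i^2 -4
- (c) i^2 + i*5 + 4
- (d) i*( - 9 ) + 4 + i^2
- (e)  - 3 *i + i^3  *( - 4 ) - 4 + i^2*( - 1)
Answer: c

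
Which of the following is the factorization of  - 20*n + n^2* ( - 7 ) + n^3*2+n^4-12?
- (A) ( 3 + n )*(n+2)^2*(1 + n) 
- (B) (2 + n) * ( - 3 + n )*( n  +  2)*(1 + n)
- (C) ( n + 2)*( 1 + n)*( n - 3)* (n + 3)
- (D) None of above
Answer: B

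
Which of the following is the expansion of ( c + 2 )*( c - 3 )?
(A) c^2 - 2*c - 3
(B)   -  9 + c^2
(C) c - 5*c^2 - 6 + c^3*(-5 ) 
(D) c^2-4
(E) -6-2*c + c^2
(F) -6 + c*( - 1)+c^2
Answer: F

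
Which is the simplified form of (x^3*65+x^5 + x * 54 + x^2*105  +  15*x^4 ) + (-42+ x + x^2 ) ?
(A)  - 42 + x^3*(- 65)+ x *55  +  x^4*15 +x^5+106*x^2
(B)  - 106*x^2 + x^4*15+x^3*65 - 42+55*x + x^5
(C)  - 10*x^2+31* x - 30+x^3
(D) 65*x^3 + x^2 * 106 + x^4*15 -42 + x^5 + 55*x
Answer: D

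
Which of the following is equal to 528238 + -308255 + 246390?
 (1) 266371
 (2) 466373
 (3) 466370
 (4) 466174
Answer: 2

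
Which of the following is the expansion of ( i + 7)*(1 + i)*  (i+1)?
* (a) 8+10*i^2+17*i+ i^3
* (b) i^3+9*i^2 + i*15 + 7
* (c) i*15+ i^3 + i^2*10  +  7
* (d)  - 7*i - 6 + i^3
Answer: b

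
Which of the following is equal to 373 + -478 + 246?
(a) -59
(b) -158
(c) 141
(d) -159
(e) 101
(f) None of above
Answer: c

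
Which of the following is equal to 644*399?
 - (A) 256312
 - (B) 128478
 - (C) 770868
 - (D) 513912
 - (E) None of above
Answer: E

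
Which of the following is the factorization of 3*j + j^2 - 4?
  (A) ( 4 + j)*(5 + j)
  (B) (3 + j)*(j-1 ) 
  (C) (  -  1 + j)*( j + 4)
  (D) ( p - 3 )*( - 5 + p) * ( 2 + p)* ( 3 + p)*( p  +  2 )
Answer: C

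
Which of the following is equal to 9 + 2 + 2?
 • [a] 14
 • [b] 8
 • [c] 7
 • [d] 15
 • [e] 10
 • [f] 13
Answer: f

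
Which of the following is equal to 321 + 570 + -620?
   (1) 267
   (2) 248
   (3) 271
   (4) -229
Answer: 3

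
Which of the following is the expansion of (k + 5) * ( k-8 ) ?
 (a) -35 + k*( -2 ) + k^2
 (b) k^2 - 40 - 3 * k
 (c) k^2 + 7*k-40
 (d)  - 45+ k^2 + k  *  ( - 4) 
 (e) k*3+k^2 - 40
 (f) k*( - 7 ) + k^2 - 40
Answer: b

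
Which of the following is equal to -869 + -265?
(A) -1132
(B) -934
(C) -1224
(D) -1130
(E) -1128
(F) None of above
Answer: F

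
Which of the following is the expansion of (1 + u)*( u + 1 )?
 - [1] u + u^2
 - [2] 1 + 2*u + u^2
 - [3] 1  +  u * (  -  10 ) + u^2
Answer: 2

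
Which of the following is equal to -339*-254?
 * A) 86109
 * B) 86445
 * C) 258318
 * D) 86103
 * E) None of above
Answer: E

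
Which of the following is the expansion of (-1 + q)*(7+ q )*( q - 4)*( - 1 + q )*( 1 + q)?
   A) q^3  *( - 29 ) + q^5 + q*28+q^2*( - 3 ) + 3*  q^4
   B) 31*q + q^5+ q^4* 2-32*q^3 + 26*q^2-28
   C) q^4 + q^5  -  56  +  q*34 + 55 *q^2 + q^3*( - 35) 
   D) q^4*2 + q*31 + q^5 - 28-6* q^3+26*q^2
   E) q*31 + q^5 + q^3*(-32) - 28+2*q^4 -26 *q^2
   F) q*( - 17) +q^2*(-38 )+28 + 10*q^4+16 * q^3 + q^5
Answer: B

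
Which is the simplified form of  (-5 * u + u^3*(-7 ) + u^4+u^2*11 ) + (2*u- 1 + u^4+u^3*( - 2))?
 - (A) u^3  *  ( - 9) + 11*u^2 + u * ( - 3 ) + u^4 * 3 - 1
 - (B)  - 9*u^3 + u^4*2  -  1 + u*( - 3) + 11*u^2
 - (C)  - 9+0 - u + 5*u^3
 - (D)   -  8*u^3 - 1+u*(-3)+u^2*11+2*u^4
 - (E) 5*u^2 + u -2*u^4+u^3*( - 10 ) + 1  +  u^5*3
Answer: B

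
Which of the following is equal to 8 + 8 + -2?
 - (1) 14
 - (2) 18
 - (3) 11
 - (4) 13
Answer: 1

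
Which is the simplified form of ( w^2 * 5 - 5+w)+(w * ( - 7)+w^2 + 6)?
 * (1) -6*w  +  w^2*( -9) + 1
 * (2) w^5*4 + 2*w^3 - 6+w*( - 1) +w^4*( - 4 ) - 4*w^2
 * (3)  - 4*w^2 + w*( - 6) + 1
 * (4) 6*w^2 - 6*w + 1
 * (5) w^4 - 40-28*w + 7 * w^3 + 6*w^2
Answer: 4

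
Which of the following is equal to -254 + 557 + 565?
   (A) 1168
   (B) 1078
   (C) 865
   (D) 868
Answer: D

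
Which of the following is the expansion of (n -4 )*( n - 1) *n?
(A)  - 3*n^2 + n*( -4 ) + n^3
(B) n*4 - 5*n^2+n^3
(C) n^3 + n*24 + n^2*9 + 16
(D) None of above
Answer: B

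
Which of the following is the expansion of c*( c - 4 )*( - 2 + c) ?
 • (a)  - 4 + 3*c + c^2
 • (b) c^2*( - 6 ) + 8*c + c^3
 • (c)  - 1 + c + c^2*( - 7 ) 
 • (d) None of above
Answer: b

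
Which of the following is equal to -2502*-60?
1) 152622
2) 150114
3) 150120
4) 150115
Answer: 3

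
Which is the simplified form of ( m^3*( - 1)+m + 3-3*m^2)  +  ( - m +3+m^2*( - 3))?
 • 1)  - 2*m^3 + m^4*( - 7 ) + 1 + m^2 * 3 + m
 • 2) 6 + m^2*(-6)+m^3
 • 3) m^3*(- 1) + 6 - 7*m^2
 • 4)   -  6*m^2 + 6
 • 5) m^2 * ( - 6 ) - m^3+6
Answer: 5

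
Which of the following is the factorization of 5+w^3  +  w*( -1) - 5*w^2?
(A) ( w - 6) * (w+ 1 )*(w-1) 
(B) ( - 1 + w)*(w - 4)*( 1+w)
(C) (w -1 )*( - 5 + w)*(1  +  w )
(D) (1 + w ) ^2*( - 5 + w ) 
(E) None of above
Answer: C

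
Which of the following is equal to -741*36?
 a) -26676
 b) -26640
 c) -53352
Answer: a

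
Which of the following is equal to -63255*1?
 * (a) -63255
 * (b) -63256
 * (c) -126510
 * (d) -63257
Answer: a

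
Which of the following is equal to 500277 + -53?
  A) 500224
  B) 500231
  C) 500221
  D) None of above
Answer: A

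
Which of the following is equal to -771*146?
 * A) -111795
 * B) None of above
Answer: B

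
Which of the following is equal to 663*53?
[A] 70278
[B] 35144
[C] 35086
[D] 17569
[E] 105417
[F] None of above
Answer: F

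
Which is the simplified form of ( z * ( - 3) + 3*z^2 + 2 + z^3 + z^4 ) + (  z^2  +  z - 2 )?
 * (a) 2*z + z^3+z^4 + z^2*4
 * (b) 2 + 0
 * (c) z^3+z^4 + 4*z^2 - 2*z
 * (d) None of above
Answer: c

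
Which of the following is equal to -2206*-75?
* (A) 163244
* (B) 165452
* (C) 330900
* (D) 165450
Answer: D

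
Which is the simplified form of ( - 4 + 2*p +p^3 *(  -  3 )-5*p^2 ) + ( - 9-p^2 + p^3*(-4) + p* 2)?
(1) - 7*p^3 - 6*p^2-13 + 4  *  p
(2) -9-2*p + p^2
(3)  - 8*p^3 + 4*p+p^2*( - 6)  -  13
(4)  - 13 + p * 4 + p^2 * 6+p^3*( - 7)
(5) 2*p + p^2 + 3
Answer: 1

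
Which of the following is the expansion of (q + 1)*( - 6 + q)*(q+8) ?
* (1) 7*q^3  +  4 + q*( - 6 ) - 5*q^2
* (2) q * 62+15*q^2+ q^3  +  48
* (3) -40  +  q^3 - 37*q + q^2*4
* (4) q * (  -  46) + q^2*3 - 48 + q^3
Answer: 4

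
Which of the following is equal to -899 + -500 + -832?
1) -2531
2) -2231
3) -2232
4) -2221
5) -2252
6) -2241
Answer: 2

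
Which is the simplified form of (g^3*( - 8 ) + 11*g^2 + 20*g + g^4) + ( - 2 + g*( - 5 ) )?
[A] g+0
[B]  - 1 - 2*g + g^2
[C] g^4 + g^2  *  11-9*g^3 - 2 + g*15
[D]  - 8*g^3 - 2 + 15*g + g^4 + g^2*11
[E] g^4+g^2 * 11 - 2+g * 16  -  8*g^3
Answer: D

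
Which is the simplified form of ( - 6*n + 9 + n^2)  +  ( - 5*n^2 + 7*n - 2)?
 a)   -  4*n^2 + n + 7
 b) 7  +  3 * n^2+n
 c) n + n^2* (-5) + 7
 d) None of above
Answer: a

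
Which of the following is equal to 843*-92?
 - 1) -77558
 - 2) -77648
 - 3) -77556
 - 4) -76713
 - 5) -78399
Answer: 3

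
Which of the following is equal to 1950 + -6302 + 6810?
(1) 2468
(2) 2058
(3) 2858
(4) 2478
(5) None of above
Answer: 5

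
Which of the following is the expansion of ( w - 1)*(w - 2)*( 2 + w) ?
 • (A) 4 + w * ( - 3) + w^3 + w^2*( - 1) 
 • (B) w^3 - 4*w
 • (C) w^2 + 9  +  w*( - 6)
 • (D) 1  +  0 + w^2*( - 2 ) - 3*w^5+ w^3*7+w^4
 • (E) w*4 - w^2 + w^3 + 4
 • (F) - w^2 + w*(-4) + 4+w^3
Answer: F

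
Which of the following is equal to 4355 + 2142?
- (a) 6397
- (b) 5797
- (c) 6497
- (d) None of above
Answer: c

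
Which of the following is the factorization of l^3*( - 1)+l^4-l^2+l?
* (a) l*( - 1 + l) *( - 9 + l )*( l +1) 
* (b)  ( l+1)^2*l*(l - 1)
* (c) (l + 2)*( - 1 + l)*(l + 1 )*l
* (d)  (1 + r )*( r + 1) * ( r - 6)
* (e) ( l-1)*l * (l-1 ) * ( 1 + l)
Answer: e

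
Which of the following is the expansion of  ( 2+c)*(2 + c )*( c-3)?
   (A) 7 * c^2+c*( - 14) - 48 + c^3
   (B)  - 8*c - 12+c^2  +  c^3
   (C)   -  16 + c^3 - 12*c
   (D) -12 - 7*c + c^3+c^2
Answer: B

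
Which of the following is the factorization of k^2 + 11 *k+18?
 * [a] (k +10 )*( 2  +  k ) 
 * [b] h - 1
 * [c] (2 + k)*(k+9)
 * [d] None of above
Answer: c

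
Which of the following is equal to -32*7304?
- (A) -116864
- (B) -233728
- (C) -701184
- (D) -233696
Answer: B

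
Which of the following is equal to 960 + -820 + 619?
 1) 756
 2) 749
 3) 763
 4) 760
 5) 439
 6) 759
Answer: 6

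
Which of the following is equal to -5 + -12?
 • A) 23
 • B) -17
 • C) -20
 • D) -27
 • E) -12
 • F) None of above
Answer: B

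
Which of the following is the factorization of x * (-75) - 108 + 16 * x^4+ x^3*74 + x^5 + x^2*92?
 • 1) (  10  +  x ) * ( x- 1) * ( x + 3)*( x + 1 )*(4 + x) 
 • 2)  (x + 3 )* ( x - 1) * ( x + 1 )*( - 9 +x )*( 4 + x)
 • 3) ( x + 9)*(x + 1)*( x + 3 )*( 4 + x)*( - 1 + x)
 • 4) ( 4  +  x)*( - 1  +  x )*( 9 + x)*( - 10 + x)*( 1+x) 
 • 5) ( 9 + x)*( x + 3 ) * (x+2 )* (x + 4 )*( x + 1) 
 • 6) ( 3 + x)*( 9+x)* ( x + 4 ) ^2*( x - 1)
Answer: 3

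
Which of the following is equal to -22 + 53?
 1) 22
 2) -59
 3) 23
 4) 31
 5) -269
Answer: 4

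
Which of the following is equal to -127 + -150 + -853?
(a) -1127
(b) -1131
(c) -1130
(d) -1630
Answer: c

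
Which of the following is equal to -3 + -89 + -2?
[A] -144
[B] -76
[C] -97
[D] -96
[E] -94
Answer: E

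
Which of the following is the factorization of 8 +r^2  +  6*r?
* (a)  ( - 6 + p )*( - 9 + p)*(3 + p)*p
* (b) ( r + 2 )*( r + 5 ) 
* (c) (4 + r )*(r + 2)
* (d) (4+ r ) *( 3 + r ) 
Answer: c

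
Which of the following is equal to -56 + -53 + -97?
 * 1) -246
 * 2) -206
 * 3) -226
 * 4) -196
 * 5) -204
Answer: 2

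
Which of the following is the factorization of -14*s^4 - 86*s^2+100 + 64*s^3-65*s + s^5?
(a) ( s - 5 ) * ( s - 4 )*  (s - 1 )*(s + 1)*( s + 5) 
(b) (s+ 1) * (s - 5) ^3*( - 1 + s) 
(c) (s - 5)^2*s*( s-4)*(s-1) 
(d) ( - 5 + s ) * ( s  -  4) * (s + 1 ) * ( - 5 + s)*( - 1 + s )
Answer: d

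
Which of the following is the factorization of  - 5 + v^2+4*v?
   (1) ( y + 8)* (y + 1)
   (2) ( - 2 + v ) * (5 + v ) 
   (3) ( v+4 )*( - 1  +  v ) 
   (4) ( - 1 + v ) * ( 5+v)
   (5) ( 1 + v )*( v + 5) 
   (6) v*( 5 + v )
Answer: 4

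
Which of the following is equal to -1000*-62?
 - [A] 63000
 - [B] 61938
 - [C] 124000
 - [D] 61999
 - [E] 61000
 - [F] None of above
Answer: F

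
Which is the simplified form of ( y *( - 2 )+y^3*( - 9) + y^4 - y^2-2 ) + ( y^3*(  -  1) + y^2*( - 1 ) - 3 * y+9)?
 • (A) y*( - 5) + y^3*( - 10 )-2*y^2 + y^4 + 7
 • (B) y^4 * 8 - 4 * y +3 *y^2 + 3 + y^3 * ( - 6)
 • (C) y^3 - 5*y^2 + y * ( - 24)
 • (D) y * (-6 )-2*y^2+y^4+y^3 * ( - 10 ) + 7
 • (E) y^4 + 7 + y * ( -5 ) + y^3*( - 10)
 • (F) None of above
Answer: A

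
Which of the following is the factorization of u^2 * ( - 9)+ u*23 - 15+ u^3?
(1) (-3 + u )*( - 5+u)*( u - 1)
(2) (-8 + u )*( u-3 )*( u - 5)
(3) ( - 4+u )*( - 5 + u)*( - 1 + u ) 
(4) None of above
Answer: 1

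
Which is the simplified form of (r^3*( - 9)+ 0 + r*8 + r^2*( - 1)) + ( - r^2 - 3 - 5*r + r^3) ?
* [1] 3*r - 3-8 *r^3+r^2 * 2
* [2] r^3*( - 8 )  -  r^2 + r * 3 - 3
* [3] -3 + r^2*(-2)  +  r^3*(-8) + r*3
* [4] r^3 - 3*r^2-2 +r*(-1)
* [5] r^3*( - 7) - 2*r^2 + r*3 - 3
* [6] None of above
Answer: 3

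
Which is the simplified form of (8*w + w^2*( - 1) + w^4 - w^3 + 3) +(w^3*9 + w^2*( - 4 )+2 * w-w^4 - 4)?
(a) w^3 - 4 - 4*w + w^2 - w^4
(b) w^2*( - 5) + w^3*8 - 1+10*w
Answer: b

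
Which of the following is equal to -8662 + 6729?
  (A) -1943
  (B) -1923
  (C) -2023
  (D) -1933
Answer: D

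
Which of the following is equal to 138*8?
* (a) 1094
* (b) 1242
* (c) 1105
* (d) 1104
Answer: d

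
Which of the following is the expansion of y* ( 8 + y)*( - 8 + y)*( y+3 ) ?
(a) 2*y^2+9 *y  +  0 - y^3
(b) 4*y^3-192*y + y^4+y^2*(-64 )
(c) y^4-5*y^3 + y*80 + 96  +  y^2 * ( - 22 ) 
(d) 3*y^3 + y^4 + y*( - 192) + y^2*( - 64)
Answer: d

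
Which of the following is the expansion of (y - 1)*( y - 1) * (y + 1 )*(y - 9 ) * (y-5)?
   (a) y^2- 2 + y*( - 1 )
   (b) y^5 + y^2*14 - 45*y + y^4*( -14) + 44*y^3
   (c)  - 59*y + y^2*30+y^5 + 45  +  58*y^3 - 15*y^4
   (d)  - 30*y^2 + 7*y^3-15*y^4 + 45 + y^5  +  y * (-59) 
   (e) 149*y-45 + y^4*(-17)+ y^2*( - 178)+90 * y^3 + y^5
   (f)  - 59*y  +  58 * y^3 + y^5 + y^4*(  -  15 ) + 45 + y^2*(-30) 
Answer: f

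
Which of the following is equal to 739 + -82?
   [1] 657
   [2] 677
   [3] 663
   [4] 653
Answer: 1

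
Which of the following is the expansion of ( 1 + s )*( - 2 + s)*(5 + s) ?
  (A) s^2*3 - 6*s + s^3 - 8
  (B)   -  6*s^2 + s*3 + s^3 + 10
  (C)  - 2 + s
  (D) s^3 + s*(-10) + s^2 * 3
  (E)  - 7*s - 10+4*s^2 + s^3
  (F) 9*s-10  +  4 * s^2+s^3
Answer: E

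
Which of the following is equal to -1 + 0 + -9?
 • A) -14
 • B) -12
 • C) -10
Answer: C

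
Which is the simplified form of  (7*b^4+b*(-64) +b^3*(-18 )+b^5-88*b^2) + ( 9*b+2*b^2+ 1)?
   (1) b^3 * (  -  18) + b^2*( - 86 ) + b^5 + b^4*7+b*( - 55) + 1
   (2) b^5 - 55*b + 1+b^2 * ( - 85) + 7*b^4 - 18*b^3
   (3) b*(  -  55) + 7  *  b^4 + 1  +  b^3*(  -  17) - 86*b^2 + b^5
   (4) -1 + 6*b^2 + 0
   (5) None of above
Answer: 1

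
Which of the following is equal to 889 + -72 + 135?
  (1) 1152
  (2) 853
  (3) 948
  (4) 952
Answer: 4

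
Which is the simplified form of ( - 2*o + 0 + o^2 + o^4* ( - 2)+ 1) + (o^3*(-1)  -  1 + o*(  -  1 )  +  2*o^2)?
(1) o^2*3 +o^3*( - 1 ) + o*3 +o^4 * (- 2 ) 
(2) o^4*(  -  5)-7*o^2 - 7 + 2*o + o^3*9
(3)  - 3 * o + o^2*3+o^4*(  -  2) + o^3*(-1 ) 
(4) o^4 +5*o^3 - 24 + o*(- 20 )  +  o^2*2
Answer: 3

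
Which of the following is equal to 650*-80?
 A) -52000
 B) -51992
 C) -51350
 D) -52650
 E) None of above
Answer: A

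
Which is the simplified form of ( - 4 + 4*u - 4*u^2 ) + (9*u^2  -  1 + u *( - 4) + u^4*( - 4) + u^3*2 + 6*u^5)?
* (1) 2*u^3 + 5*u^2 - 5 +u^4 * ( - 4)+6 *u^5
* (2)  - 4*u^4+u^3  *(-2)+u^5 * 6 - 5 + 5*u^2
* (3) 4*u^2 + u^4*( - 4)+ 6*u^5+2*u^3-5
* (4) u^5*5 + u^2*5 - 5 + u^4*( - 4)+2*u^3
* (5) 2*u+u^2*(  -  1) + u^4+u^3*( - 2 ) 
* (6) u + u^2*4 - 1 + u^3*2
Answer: 1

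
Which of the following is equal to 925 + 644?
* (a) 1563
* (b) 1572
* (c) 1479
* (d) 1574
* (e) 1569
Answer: e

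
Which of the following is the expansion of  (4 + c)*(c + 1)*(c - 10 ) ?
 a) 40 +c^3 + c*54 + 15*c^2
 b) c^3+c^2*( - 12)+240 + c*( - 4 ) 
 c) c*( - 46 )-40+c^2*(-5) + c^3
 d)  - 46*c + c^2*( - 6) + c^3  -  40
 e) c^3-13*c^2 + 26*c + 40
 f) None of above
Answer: c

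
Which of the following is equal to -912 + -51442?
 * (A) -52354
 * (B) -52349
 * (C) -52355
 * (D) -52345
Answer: A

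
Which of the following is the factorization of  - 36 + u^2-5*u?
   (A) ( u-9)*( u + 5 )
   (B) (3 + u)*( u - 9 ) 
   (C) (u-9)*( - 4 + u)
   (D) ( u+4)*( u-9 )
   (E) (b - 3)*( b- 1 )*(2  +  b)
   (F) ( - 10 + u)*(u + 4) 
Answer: D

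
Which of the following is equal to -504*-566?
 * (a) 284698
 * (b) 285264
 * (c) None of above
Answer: b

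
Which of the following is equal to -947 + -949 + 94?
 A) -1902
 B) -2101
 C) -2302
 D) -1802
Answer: D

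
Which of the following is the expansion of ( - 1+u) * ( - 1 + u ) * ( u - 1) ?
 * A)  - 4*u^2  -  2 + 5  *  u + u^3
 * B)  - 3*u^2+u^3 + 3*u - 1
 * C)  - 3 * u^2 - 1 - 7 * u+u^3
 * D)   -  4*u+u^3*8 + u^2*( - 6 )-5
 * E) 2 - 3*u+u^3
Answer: B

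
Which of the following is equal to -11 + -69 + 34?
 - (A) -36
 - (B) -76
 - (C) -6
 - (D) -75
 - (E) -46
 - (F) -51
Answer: E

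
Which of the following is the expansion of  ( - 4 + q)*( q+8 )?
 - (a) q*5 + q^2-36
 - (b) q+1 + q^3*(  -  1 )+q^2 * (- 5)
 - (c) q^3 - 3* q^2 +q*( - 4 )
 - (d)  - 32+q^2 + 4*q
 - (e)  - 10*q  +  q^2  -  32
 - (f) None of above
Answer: d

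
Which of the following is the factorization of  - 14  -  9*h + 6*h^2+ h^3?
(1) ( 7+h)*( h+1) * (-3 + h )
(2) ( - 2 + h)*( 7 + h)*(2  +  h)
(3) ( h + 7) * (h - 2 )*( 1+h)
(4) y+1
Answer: 3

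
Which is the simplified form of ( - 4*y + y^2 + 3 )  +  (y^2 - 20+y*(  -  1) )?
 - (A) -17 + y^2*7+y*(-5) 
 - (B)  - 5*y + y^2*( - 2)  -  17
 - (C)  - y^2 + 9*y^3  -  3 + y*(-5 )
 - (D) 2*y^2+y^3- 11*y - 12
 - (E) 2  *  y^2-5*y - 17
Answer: E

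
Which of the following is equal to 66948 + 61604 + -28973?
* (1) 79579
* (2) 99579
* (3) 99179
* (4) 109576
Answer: 2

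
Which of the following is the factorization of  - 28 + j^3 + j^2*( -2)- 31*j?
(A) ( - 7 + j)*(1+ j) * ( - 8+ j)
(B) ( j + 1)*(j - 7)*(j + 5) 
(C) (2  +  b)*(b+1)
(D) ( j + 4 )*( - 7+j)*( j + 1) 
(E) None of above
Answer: D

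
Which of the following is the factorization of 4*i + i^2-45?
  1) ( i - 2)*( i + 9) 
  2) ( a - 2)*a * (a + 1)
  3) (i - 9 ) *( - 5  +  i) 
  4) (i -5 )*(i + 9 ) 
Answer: 4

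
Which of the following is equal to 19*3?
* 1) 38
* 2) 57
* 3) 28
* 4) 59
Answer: 2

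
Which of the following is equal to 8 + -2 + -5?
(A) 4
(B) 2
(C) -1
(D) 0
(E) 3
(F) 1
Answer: F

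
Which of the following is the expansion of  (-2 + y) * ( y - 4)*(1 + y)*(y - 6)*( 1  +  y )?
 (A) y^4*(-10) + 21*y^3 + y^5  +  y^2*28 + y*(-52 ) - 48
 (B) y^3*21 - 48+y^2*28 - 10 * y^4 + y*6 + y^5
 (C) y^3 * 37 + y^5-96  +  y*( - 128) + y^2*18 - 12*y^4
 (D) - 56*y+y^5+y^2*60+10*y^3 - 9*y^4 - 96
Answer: A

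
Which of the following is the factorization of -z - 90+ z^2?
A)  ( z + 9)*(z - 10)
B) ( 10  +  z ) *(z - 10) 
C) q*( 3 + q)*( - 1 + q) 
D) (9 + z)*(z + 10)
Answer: A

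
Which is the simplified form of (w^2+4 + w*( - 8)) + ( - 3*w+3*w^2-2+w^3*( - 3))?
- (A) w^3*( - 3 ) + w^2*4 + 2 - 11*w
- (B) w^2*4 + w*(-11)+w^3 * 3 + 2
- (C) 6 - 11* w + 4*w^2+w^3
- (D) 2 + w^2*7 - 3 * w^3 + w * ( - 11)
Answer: A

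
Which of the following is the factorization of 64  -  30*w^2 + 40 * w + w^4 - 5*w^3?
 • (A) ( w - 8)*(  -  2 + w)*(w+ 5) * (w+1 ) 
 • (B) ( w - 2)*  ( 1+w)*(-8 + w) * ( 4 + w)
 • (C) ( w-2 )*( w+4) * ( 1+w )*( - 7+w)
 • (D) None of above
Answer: B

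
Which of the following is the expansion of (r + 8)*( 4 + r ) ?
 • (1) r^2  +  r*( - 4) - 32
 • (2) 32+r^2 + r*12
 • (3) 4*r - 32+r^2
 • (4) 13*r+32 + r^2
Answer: 2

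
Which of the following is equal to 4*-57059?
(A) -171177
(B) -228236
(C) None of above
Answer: B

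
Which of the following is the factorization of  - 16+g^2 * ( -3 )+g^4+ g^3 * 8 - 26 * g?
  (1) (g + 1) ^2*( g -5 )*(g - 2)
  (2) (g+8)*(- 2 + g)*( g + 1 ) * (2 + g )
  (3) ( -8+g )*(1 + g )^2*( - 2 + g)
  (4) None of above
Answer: 4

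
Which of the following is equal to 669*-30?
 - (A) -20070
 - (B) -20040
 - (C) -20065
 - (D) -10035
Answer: A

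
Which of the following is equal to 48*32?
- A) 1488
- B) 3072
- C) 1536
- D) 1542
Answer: C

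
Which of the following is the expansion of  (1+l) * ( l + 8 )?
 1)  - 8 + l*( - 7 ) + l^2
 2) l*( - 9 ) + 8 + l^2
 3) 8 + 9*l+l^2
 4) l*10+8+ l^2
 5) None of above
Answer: 3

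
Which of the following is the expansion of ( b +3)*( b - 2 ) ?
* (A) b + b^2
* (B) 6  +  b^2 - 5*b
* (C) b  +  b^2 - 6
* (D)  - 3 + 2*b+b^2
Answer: C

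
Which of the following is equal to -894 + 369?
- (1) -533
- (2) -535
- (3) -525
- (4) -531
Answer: 3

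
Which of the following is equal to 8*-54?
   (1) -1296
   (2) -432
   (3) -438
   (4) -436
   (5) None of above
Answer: 2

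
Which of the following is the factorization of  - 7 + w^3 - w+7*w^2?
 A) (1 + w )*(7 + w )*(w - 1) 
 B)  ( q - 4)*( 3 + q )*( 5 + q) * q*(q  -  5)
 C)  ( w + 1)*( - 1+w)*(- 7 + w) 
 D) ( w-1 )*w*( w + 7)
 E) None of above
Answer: A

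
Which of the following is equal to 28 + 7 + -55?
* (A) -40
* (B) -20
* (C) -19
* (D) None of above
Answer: B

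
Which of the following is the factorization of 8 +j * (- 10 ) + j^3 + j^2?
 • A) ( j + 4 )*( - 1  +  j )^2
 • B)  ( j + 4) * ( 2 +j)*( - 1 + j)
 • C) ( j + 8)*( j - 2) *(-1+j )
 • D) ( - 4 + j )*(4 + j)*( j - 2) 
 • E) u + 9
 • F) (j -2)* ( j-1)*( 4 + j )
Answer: F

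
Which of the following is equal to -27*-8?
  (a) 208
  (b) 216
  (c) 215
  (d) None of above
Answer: b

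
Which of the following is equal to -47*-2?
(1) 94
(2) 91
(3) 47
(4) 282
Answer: 1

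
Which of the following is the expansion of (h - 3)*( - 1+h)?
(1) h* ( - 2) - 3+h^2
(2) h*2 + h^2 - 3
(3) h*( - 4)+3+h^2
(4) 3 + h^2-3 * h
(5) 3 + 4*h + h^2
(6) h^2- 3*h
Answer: 3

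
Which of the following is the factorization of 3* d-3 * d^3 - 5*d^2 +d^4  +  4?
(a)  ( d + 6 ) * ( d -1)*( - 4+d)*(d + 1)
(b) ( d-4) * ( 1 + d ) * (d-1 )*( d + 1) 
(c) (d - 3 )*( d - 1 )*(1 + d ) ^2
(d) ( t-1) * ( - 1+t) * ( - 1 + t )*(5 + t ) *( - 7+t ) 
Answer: b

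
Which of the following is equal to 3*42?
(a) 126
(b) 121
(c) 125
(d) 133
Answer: a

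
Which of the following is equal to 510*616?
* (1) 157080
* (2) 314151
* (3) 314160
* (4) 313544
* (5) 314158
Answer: 3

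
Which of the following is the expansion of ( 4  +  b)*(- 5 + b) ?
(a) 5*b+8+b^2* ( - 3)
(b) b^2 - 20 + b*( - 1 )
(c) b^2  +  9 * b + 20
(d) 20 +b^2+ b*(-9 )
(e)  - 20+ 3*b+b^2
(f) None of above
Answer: b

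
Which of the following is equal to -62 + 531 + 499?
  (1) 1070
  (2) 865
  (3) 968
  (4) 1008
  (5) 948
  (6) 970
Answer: 3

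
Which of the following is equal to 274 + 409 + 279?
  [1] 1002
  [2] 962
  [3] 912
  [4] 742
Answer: 2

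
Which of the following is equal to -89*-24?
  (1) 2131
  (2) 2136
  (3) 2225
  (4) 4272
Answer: 2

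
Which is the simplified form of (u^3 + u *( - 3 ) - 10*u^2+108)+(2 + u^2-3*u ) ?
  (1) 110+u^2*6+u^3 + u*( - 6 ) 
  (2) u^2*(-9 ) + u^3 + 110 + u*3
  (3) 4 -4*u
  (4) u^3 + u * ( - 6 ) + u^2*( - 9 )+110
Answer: 4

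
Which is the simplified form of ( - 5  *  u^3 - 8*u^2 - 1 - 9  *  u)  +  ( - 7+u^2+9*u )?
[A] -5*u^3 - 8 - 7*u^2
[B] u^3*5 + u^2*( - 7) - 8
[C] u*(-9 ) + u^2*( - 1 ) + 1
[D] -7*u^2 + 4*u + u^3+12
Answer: A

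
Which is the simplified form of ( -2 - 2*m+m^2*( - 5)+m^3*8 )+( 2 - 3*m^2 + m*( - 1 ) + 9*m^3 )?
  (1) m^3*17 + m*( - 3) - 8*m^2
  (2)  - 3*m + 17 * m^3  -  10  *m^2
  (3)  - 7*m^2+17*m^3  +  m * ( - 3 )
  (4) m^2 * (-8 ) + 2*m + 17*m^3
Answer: 1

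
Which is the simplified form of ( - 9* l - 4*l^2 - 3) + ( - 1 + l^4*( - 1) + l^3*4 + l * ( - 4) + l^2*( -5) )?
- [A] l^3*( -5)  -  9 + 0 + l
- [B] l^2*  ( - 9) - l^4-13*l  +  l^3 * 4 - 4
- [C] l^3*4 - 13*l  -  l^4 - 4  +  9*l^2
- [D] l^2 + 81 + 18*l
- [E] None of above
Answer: B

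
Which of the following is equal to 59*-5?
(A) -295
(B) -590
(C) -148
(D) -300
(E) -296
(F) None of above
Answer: A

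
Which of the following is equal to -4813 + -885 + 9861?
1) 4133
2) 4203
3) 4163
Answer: 3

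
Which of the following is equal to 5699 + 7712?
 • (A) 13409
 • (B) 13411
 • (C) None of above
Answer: B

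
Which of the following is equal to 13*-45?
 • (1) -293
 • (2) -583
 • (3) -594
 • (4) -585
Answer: 4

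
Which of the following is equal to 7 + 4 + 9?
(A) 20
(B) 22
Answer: A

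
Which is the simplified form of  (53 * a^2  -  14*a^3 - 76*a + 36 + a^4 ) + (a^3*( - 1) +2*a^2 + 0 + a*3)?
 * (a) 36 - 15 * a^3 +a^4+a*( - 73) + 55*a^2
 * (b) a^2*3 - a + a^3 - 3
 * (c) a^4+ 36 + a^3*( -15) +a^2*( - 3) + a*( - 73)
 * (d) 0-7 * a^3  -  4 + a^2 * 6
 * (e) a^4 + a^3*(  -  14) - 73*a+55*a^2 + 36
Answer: a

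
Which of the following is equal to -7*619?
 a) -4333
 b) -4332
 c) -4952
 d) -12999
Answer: a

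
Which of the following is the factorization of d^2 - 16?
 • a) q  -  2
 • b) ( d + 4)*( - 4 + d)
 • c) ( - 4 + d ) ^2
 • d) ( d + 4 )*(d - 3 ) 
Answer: b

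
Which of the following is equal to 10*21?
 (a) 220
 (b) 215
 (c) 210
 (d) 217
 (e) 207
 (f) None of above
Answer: c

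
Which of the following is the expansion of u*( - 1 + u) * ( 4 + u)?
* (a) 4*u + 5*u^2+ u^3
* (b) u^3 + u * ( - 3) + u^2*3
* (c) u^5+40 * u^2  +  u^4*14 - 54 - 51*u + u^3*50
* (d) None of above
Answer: d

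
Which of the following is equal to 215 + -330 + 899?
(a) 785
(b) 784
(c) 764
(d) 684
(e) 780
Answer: b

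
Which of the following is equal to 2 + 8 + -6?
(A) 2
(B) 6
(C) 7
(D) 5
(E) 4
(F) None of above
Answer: E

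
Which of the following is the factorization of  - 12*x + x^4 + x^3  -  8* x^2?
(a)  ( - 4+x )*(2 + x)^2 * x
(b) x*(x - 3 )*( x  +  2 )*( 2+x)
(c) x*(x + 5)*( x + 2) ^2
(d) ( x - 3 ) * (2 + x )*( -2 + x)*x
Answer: b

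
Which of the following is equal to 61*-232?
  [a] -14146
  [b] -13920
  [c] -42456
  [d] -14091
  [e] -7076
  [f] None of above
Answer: f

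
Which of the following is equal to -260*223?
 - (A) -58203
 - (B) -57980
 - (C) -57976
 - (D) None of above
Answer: B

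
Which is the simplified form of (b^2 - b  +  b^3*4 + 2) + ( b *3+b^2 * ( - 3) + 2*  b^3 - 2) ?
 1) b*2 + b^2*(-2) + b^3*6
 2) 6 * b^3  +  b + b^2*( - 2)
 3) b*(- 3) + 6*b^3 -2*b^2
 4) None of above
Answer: 1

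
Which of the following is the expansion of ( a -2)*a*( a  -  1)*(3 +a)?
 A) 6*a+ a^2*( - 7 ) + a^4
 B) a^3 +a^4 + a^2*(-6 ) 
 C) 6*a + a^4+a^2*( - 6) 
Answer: A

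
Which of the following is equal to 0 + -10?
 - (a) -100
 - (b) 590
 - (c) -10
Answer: c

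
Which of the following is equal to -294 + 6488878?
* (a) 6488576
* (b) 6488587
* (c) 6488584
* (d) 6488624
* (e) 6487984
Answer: c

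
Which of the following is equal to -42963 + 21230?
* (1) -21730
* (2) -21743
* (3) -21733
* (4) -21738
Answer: 3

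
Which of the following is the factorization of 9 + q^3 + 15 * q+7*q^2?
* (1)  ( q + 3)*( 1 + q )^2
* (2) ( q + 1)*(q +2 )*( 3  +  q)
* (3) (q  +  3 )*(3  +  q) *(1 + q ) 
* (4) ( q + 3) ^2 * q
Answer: 3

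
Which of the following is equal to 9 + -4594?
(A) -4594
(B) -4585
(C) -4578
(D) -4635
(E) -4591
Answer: B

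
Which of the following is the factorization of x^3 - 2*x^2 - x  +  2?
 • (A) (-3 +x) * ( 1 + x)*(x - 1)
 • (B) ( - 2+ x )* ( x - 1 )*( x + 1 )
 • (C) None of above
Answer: B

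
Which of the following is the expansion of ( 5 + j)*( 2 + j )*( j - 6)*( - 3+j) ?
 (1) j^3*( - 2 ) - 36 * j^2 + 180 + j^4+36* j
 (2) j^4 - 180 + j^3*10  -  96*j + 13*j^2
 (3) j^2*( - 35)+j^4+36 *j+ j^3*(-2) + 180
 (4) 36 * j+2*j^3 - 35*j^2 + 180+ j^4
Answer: 3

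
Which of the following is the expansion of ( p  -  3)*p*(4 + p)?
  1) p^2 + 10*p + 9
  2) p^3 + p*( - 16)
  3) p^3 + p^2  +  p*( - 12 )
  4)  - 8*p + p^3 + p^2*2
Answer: 3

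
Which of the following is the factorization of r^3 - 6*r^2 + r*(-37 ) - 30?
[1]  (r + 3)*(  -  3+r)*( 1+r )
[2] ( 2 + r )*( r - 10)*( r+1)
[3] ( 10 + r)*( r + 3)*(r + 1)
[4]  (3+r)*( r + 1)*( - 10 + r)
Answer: 4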